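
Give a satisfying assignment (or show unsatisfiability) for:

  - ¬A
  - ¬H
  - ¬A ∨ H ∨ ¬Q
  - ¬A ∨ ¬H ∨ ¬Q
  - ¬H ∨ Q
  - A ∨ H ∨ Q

H = False; A = False; Q = True

Unit clause (¬A) forces A = False.
Unit clause (¬H) forces H = False.
In (A ∨ H ∨ Q) only Q is left, so Q = True.
All clauses satisfied.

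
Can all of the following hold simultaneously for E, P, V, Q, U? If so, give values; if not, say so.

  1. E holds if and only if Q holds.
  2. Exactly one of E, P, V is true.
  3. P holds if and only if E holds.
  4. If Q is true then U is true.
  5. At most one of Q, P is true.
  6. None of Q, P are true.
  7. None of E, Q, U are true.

E: False, P: False, V: True, Q: False, U: False

  (1) E=F, Q=F — same ✓
  (2) {E, P, V}: 1 true — exactly one ✓
  (3) P=F, E=F — same ✓
  (4) Q=F ⇒ U: vacuous ✓
  (5) {Q, P}: 0 true — at most one ✓
  (6) {Q, P}: 0 true — none ✓
  (7) {E, Q, U}: 0 true — none ✓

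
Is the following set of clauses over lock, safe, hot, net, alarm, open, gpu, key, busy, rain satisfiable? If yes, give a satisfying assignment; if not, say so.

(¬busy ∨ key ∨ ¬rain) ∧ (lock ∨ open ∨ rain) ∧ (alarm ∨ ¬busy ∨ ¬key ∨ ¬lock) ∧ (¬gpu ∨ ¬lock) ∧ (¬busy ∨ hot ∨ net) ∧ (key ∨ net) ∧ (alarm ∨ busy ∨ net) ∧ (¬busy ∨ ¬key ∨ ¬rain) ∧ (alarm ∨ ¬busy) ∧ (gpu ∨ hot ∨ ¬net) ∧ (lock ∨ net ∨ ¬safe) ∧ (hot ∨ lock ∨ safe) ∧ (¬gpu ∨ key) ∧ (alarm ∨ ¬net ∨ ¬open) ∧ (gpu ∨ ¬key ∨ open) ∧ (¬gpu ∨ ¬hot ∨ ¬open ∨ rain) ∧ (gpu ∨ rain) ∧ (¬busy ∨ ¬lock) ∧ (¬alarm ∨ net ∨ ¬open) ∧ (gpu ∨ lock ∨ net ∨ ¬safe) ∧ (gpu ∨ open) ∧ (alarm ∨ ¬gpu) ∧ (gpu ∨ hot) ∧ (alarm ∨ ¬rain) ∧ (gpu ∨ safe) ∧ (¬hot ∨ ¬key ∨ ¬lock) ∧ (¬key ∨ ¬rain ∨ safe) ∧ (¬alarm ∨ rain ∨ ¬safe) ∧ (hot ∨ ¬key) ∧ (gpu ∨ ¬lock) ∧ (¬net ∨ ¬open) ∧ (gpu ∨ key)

Set lock = False.
Set safe = True.
  then (lock ∨ net ∨ ¬safe) forces net = True.
  then (¬net ∨ ¬open) forces open = False.
  then (lock ∨ open ∨ rain) forces rain = True.
  then (gpu ∨ open) forces gpu = True.
  then (alarm ∨ ¬gpu) forces alarm = True.
  then (¬gpu ∨ key) forces key = True.
  then (hot ∨ ¬key) forces hot = True.
  then (¬busy ∨ ¬key ∨ ¬rain) forces busy = False.
All clauses satisfied.

lock: False, safe: True, hot: True, net: True, alarm: True, open: False, gpu: True, key: True, busy: False, rain: True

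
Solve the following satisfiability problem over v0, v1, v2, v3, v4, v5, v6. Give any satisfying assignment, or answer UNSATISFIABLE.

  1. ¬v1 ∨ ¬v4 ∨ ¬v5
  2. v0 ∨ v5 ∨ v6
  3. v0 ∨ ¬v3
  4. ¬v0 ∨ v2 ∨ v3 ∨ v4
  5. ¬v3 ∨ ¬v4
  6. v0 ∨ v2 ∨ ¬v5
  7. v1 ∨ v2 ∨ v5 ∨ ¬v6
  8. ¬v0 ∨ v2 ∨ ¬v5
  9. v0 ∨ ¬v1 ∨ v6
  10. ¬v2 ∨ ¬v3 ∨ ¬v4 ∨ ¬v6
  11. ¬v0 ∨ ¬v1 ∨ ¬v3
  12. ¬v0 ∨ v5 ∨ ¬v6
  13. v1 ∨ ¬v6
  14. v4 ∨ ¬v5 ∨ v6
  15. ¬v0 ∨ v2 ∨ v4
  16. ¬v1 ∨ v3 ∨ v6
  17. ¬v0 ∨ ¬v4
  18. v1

Unit clause (v1) forces v1 = True.
Set v0 = False.
  then (v0 ∨ ¬v3) forces v3 = False.
  then (v0 ∨ ¬v1 ∨ v6) forces v6 = True.
Set v2 = True.
Set v4 = False.
Set v5 = True.
All clauses satisfied.

v0: False, v1: True, v2: True, v3: False, v4: False, v5: True, v6: True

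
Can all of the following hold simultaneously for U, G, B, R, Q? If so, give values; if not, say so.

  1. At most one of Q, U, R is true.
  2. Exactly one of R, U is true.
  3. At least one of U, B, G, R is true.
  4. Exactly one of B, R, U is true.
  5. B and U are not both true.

U: True, G: False, B: False, R: False, Q: False

  (1) {Q, U, R}: 1 true — at most one ✓
  (2) {R, U}: 1 true — exactly one ✓
  (3) {U, B, G, R}: 1 true — at least one ✓
  (4) {B, R, U}: 1 true — exactly one ✓
  (5) B=F, U=T — not both ✓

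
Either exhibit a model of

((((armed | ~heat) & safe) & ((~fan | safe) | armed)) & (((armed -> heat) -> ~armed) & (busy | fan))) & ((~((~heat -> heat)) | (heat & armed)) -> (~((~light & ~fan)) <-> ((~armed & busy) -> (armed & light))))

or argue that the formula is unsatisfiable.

busy = False, light = True, armed = True, safe = True, fan = True, heat = False

  (((armed | ~heat) & safe) & ((~fan | safe) | armed)) & (((armed -> heat) -> ~armed) & (busy | fan)) = True
    ((armed | ~heat) & safe) & ((~fan | safe) | armed) = True
      (armed | ~heat) & safe = True
        armed | ~heat = True
          ~heat = True
      (~fan | safe) | armed = True
        ~fan | safe = True
          ~fan = False
    ((armed -> heat) -> ~armed) & (busy | fan) = True
      (armed -> heat) -> ~armed = True
        armed -> heat = False
        ~armed = False
      busy | fan = True
  (~((~heat -> heat)) | (heat & armed)) -> (~((~light & ~fan)) <-> ((~armed & busy) -> (armed & light))) = True
    ~((~heat -> heat)) | (heat & armed) = True
      ~((~heat -> heat)) = True
        ~heat -> heat = False
          ~heat = True
      heat & armed = False
    ~((~light & ~fan)) <-> ((~armed & busy) -> (armed & light)) = True
      ~((~light & ~fan)) = True
        ~light & ~fan = False
          ~light = False
          ~fan = False
      (~armed & busy) -> (armed & light) = True
        ~armed & busy = False
          ~armed = False
        armed & light = True
Both conjuncts True, so the formula holds.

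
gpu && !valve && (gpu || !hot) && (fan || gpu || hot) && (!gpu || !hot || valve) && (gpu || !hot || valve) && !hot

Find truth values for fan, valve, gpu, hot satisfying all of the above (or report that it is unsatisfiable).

Unit clause (gpu) forces gpu = True.
Unit clause (!valve) forces valve = False.
In (!gpu || !hot || valve) only !hot is left, so hot = False.
Set fan = False.
Check each clause:
  (gpu): gpu holds.
  (!valve): !valve holds.
  (gpu || !hot): gpu holds.
  (fan || gpu || hot): gpu holds.
  (!gpu || !hot || valve): !hot holds.
  (gpu || !hot || valve): gpu holds.
  (!hot): !hot holds.
All clauses satisfied.

fan=F; valve=F; gpu=T; hot=F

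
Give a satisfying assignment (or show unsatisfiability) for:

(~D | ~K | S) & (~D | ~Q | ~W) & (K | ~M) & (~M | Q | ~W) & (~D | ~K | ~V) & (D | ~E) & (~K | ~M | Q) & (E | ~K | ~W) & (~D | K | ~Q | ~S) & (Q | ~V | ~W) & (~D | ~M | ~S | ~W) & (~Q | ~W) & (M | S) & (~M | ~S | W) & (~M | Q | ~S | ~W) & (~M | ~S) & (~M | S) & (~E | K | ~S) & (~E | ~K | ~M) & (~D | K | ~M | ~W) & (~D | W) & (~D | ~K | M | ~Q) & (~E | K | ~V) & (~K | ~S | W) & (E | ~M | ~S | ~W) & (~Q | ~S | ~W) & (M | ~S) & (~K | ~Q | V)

No satisfying assignment exists.

Case S = True:
  (~M | ~S) forces M = False.
  Clause (M | ~S) is falsified — contradiction.
Case S = False:
  (M | S) forces M = True.
  Clause (~M | S) is falsified — contradiction.
Both cases fail, so the formula is unsatisfiable.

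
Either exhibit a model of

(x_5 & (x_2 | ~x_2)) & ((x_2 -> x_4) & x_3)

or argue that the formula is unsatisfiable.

x_2 = True, x_3 = True, x_4 = True, x_5 = True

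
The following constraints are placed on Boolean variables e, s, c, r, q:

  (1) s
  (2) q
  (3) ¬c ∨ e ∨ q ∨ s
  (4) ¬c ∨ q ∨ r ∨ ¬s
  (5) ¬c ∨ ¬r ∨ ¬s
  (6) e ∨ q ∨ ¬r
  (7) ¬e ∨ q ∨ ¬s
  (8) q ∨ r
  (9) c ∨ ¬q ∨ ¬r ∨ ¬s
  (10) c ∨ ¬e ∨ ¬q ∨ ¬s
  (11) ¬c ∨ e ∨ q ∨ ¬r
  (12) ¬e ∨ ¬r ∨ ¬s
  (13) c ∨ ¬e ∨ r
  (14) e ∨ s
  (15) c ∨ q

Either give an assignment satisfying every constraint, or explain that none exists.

e = False; s = True; c = False; r = False; q = True

Unit clause (s) forces s = True.
Unit clause (q) forces q = True.
Set e = False.
Set c = False.
  then (c ∨ ¬q ∨ ¬r ∨ ¬s) forces r = False.
All clauses satisfied.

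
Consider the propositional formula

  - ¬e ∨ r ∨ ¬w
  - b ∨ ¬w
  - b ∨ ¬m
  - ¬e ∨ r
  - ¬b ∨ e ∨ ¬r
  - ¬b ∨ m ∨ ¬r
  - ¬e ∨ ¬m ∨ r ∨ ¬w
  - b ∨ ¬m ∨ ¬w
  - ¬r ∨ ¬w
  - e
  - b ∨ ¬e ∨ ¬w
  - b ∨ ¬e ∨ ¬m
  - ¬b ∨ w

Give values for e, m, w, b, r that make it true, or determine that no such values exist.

e = True, m = False, w = False, b = False, r = True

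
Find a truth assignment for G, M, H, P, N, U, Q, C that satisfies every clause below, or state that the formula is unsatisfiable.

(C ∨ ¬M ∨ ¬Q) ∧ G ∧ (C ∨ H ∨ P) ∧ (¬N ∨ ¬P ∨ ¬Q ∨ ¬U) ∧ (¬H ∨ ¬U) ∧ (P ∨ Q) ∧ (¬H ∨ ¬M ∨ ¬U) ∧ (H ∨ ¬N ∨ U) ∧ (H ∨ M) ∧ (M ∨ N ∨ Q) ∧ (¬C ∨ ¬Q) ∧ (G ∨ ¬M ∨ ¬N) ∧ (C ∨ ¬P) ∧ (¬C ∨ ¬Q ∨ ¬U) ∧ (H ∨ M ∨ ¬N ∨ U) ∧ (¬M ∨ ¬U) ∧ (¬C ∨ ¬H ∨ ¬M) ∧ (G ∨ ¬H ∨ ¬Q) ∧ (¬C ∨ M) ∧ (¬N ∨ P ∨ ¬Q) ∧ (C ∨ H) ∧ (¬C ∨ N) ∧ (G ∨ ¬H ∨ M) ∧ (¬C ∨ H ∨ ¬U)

Unit clause (G) forces G = True.
Set M = False.
  then (H ∨ M) forces H = True.
  then (¬C ∨ M) forces C = False.
  then (¬H ∨ ¬U) forces U = False.
  then (C ∨ ¬P) forces P = False.
  then (P ∨ Q) forces Q = True.
  then (¬N ∨ P ∨ ¬Q) forces N = False.
All clauses satisfied.

G = True; M = False; H = True; P = False; N = False; U = False; Q = True; C = False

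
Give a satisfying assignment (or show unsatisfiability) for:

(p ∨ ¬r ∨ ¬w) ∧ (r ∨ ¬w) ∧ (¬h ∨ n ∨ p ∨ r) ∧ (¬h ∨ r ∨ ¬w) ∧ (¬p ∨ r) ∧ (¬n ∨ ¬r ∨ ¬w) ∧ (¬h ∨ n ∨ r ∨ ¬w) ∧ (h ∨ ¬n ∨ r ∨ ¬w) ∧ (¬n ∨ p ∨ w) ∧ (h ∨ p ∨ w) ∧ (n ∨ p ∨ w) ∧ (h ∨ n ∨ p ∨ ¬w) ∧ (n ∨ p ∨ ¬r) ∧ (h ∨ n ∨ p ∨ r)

Set h = True.
Set r = True.
Set w = False.
Set p = True.
Set n = False.
All clauses satisfied.

h: True; r: True; w: False; p: True; n: False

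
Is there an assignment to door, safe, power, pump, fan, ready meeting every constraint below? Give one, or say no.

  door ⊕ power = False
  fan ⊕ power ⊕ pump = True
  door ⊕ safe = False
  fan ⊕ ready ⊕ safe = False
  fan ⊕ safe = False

door=T; safe=T; power=T; pump=T; fan=T; ready=F

door ⊕ power = T ⊕ T = False ✓
fan ⊕ power ⊕ pump = T ⊕ T ⊕ T = True ✓
door ⊕ safe = T ⊕ T = False ✓
fan ⊕ ready ⊕ safe = T ⊕ F ⊕ T = False ✓
fan ⊕ safe = T ⊕ T = False ✓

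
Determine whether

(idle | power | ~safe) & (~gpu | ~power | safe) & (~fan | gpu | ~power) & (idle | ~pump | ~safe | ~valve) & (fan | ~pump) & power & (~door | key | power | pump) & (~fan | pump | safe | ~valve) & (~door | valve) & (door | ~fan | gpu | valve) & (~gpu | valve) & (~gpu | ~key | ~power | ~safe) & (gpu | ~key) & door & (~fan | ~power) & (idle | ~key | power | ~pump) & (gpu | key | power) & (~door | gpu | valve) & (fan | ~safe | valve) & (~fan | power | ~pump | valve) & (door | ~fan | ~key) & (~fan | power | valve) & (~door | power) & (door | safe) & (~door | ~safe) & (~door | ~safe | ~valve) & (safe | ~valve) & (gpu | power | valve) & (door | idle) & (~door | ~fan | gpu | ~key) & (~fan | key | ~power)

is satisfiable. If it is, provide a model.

Unsatisfiable — no assignment works.

Case door = True:
  (power) forces power = True.
  (~door | valve) forces valve = True.
  (~fan | ~power) forces fan = False.
  (fan | ~pump) forces pump = False.
  (~door | ~safe) forces safe = False.
  Clause (safe | ~valve) is falsified — contradiction.
Case door = False:
  Clause (door) is falsified — contradiction.
Both cases fail, so the formula is unsatisfiable.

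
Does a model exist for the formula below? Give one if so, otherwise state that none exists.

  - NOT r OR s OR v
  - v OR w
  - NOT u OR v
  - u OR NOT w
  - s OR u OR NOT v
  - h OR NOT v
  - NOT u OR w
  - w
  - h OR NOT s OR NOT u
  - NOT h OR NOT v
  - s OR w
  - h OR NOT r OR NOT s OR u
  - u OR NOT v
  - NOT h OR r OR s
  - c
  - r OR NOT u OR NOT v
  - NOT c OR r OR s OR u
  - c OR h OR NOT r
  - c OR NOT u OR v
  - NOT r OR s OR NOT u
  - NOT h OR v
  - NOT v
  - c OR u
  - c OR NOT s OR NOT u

No satisfying assignment exists.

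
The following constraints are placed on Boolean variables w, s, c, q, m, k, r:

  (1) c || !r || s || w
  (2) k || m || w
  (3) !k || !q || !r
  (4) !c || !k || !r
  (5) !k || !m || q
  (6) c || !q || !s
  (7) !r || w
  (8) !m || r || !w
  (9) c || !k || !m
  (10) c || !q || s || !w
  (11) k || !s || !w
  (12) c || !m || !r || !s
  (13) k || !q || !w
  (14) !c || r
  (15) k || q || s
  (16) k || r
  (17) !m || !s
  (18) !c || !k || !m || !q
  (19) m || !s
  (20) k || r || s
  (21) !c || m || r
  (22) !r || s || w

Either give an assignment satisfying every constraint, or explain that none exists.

Set w = False.
  then (!r || w) forces r = False.
  then (!c || r) forces c = False.
  then (k || r) forces k = True.
  then (c || !k || !m) forces m = False.
  then (m || !s) forces s = False.
Set q = True.
All clauses satisfied.

w: False, s: False, c: False, q: True, m: False, k: True, r: False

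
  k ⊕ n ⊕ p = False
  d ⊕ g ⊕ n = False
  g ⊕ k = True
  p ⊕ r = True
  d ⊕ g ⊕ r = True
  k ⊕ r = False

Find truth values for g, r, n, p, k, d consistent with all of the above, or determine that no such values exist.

g = True, r = False, n = True, p = True, k = False, d = False

k ⊕ n ⊕ p = F ⊕ T ⊕ T = False ✓
d ⊕ g ⊕ n = F ⊕ T ⊕ T = False ✓
g ⊕ k = T ⊕ F = True ✓
p ⊕ r = T ⊕ F = True ✓
d ⊕ g ⊕ r = F ⊕ T ⊕ F = True ✓
k ⊕ r = F ⊕ F = False ✓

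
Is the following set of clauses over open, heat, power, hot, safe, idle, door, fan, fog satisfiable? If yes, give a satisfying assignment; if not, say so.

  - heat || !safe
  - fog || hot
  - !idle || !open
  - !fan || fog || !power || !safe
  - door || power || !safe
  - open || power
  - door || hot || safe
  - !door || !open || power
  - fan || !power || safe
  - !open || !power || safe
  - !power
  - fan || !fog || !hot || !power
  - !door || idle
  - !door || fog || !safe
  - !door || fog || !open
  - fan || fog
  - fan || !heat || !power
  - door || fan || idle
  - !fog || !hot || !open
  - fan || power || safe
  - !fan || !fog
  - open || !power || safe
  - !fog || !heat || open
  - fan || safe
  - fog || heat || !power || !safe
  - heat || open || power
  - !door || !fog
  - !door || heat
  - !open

Case open = True:
  Clause (!open) is falsified — contradiction.
Case open = False:
  (open || power) forces power = True.
  Clause (!power) is falsified — contradiction.
Both cases fail, so the formula is unsatisfiable.

No satisfying assignment exists.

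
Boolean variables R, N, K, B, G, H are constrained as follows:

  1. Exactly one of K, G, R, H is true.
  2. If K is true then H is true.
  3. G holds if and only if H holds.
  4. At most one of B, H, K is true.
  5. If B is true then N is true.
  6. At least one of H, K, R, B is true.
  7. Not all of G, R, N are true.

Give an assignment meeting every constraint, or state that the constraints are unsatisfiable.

R = True, N = False, K = False, B = False, G = False, H = False

  (1) {K, G, R, H}: 1 true — exactly one ✓
  (2) K=F ⇒ H: vacuous ✓
  (3) G=F, H=F — same ✓
  (4) {B, H, K}: 0 true — at most one ✓
  (5) B=F ⇒ N: vacuous ✓
  (6) {H, K, R, B}: 1 true — at least one ✓
  (7) {G, R, N}: 1/3 true — not all ✓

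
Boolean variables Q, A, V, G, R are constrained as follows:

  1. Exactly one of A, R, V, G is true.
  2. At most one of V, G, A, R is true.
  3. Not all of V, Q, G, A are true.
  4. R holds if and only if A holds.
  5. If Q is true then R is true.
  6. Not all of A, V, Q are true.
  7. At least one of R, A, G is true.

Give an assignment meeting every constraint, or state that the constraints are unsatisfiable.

Q = False; A = False; V = False; G = True; R = False

  (1) {A, R, V, G}: 1 true — exactly one ✓
  (2) {V, G, A, R}: 1 true — at most one ✓
  (3) {V, Q, G, A}: 1/4 true — not all ✓
  (4) R=F, A=F — same ✓
  (5) Q=F ⇒ R: vacuous ✓
  (6) {A, V, Q}: 0/3 true — not all ✓
  (7) {R, A, G}: 1 true — at least one ✓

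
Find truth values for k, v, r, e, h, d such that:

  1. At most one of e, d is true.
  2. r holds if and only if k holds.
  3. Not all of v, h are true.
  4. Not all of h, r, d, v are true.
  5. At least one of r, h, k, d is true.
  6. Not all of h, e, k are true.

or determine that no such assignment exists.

k = False, v = False, r = False, e = False, h = True, d = False

  (1) {e, d}: 0 true — at most one ✓
  (2) r=F, k=F — same ✓
  (3) {v, h}: 1/2 true — not all ✓
  (4) {h, r, d, v}: 1/4 true — not all ✓
  (5) {r, h, k, d}: 1 true — at least one ✓
  (6) {h, e, k}: 1/3 true — not all ✓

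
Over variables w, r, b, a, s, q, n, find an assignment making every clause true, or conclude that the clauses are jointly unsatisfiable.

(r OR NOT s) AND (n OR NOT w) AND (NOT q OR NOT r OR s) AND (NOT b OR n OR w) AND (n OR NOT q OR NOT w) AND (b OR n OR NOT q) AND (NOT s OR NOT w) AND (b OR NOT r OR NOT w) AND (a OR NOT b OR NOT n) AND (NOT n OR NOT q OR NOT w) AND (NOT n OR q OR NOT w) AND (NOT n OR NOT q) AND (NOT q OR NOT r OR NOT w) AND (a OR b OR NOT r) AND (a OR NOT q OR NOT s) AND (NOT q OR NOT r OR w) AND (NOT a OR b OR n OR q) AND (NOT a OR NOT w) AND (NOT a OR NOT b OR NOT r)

w: False, r: True, b: False, a: True, s: True, q: False, n: True

Try w = True:
  (n OR NOT w) forces n = True.
  (NOT s OR NOT w) forces s = False.
  (NOT n OR NOT q OR NOT w) forces q = False.
  clause (NOT n OR q OR NOT w) is falsified — backtrack.
So w = False.
Set r = True.
  then (NOT q OR NOT r OR w) forces q = False.
Set b = False.
  then (a OR b OR NOT r) forces a = True.
  then (NOT a OR b OR n OR q) forces n = True.
Set s = True.
All clauses satisfied.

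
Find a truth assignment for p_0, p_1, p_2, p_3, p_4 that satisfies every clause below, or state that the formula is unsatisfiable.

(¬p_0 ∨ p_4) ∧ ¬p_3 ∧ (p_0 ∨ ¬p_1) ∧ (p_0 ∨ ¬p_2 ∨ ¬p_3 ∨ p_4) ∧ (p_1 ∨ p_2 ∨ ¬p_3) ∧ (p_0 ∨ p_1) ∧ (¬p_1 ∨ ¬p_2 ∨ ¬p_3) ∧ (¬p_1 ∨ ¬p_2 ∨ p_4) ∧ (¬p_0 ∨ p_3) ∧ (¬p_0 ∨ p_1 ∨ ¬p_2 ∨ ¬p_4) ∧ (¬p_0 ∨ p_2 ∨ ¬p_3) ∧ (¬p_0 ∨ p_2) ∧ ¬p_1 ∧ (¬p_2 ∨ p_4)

The formula is unsatisfiable.

Case p_1 = True:
  Clause (¬p_1) is falsified — contradiction.
Case p_1 = False:
  (¬p_3) forces p_3 = False.
  (p_0 ∨ p_1) forces p_0 = True.
  Clause (¬p_0 ∨ p_3) is falsified — contradiction.
Both cases fail, so the formula is unsatisfiable.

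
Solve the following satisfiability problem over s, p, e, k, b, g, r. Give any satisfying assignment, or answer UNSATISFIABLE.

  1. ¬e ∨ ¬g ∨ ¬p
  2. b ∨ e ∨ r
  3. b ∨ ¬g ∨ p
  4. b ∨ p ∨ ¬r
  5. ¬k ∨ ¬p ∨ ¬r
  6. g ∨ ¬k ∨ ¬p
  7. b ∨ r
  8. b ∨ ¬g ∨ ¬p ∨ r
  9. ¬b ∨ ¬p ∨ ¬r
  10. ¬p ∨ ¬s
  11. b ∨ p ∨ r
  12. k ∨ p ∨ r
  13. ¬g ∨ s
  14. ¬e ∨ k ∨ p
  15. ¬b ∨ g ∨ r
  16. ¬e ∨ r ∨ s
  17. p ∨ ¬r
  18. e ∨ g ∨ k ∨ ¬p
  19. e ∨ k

Set s = True.
  then (¬p ∨ ¬s) forces p = False.
  then (p ∨ ¬r) forces r = False.
  then (b ∨ r) forces b = True.
  then (k ∨ p ∨ r) forces k = True.
  then (¬b ∨ g ∨ r) forces g = True.
Set e = False.
All clauses satisfied.

s: True, p: False, e: False, k: True, b: True, g: True, r: False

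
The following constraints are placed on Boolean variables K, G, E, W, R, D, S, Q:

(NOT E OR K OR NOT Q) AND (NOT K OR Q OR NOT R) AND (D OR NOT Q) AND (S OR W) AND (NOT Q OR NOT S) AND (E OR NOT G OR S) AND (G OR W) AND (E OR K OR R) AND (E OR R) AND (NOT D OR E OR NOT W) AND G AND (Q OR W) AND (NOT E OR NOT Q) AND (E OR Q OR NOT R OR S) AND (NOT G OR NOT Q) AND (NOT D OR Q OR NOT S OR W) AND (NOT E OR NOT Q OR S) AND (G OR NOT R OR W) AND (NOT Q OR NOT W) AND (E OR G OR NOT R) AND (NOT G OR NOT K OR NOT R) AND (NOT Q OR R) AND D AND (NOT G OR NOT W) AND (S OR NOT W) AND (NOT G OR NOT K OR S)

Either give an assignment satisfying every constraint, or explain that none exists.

UNSATISFIABLE

Case G = True:
  (NOT G OR NOT Q) forces Q = False.
  (Q OR W) forces W = True.
  Clause (NOT G OR NOT W) is falsified — contradiction.
Case G = False:
  Clause (G) is falsified — contradiction.
Both cases fail, so the formula is unsatisfiable.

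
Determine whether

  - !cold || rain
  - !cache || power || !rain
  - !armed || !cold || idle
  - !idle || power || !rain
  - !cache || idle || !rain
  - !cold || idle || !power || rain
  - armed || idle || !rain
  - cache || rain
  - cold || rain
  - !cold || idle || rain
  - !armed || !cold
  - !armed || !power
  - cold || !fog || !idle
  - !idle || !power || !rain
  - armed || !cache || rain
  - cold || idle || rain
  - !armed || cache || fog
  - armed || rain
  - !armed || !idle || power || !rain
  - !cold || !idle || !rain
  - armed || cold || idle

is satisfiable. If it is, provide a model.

cache = False, rain = True, fog = True, armed = True, power = False, cold = False, idle = False

Set cache = False.
  then (cache || rain) forces rain = True.
Try fog = False:
  (!armed || cache || fog) forces armed = False.
  (armed || idle || !rain) forces idle = True.
  (!idle || power || !rain) forces power = True.
  clause (!idle || !power || !rain) is falsified — backtrack.
So fog = True.
Set armed = True.
  then (!armed || !cold) forces cold = False.
  then (!armed || !power) forces power = False.
  then (cold || !fog || !idle) forces idle = False.
All clauses satisfied.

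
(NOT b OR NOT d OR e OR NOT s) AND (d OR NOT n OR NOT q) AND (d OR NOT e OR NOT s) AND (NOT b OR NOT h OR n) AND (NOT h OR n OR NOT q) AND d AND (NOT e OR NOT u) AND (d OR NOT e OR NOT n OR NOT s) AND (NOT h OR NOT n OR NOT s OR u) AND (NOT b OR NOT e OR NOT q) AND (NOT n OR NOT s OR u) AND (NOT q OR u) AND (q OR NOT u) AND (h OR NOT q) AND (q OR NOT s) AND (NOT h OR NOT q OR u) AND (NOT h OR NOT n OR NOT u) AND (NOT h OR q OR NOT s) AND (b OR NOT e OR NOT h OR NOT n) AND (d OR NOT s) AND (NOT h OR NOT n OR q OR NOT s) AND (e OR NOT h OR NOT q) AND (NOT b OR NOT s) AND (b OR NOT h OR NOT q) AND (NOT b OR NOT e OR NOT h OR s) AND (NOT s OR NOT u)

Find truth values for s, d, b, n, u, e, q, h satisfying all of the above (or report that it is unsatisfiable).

Unit clause (d) forces d = True.
Try s = True:
  (q OR NOT s) forces q = True.
  (NOT q OR u) forces u = True.
  clause (NOT s OR NOT u) is falsified — backtrack.
So s = False.
Set b = True.
Set n = False.
  then (NOT b OR NOT h OR n) forces h = False.
  then (h OR NOT q) forces q = False.
  then (q OR NOT u) forces u = False.
Set e = False.
All clauses satisfied.

s=F, d=T, b=T, n=F, u=F, e=F, q=F, h=F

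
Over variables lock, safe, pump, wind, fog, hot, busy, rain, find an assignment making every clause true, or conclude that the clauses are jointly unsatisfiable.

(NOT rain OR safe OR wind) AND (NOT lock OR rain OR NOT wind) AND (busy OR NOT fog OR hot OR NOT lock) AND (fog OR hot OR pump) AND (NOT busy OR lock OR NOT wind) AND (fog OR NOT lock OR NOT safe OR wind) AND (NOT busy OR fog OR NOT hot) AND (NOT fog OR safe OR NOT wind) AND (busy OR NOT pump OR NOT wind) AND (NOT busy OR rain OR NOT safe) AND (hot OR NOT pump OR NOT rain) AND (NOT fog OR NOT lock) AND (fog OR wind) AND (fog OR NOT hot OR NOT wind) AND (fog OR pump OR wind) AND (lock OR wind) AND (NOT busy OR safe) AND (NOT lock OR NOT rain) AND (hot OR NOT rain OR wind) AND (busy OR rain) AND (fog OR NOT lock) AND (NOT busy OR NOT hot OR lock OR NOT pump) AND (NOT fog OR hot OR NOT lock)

Try lock = True:
  (NOT fog OR NOT lock) forces fog = False.
  clause (fog OR NOT lock) is falsified — backtrack.
So lock = False.
  then (lock OR wind) forces wind = True.
  then (NOT busy OR lock OR NOT wind) forces busy = False.
  then (busy OR NOT pump OR NOT wind) forces pump = False.
  then (busy OR rain) forces rain = True.
Set safe = True.
Set fog = True.
Set hot = False.
All clauses satisfied.

lock = False; safe = True; pump = False; wind = True; fog = True; hot = False; busy = False; rain = True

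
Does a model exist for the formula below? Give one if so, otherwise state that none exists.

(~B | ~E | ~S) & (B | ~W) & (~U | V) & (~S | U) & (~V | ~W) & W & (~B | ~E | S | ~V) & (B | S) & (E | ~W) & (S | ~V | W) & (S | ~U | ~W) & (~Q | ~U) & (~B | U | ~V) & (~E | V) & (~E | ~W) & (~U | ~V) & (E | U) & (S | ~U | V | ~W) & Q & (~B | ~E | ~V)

Unsatisfiable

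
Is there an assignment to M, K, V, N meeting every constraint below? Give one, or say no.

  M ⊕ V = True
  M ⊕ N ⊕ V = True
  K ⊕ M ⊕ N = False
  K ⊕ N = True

M: True; K: True; V: False; N: False

M ⊕ V = T ⊕ F = True ✓
M ⊕ N ⊕ V = T ⊕ F ⊕ F = True ✓
K ⊕ M ⊕ N = T ⊕ T ⊕ F = False ✓
K ⊕ N = T ⊕ F = True ✓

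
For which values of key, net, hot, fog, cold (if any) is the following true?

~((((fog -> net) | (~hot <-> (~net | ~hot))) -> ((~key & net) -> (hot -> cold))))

key = False; net = True; hot = True; fog = False; cold = False

  ~((((fog -> net) | (~hot <-> (~net | ~hot))) -> ((~key & net) -> (hot -> cold)))) = True
    ((fog -> net) | (~hot <-> (~net | ~hot))) -> ((~key & net) -> (hot -> cold)) = False
      (fog -> net) | (~hot <-> (~net | ~hot)) = True
        fog -> net = True
        ~hot <-> (~net | ~hot) = True
          ~hot = False
          ~net | ~hot = False
            ~net = False
            ~hot = False
      (~key & net) -> (hot -> cold) = False
        ~key & net = True
          ~key = True
        hot -> cold = False
The formula evaluates to True.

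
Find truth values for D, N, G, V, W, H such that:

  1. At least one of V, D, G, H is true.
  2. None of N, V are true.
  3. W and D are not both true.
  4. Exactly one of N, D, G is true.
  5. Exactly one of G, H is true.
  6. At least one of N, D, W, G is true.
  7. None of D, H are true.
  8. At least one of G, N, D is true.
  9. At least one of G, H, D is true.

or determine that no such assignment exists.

D = False; N = False; G = True; V = False; W = True; H = False

  (1) {V, D, G, H}: 1 true — at least one ✓
  (2) {N, V}: 0 true — none ✓
  (3) W=T, D=F — not both ✓
  (4) {N, D, G}: 1 true — exactly one ✓
  (5) {G, H}: 1 true — exactly one ✓
  (6) {N, D, W, G}: 2 true — at least one ✓
  (7) {D, H}: 0 true — none ✓
  (8) {G, N, D}: 1 true — at least one ✓
  (9) {G, H, D}: 1 true — at least one ✓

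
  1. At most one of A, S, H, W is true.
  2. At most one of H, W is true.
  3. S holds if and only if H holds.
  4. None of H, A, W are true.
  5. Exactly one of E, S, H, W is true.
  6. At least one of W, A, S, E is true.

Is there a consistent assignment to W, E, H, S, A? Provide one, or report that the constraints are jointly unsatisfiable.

W=F, E=T, H=F, S=F, A=F

  (1) {A, S, H, W}: 0 true — at most one ✓
  (2) {H, W}: 0 true — at most one ✓
  (3) S=F, H=F — same ✓
  (4) {H, A, W}: 0 true — none ✓
  (5) {E, S, H, W}: 1 true — exactly one ✓
  (6) {W, A, S, E}: 1 true — at least one ✓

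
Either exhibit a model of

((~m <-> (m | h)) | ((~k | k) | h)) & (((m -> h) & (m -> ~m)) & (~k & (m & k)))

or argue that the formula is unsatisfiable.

No satisfying assignment exists.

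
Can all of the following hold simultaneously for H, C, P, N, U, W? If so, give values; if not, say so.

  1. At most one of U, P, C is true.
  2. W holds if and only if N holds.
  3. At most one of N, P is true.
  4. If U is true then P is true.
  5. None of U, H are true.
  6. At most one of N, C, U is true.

H=F, C=T, P=F, N=F, U=F, W=F

  (1) {U, P, C}: 1 true — at most one ✓
  (2) W=F, N=F — same ✓
  (3) {N, P}: 0 true — at most one ✓
  (4) U=F ⇒ P: vacuous ✓
  (5) {U, H}: 0 true — none ✓
  (6) {N, C, U}: 1 true — at most one ✓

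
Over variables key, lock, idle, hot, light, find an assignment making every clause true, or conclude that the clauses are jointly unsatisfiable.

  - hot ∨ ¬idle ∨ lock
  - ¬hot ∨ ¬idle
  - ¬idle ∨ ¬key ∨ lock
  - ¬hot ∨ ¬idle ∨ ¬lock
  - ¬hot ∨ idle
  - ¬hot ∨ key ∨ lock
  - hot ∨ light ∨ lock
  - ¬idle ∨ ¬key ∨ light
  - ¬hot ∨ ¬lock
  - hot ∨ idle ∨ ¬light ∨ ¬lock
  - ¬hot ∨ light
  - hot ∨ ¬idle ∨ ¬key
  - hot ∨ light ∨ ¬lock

Set key = False.
Set lock = False.
  then (¬hot ∨ key ∨ lock) forces hot = False.
  then (hot ∨ light ∨ lock) forces light = True.
  then (hot ∨ ¬idle ∨ lock) forces idle = False.
All clauses satisfied.

key: False, lock: False, idle: False, hot: False, light: True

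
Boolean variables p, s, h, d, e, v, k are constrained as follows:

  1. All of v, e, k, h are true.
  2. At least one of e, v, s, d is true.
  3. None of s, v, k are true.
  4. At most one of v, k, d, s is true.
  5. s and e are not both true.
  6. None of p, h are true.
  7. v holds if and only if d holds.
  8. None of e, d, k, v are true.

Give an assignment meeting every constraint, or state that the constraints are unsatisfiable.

No satisfying assignment exists.

Case h = True:
  Constraint (6) is violated (h=T) — contradiction.
Case h = False:
  Constraint (1) is violated (h=F) — contradiction.
Both cases fail — unsatisfiable.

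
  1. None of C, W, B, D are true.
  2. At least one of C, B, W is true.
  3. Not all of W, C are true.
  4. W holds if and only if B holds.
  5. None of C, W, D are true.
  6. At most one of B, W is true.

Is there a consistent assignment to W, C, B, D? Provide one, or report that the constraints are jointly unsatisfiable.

Case W = True:
  Constraint (1) is violated (W=T) — contradiction.
Case W = False:
  (1) forces C = False.
  (1) forces B = False.
  Constraint (2) is violated (C=F, B=F, W=F) — contradiction.
Both cases fail — unsatisfiable.

Unsatisfiable — no assignment works.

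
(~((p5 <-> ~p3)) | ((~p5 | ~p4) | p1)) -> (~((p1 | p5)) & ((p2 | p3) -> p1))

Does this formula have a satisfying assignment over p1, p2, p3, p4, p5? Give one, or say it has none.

p1 = False; p2 = False; p3 = False; p4 = True; p5 = True

  (~((p5 <-> ~p3)) | ((~p5 | ~p4) | p1)) -> (~((p1 | p5)) & ((p2 | p3) -> p1)) = True
    ~((p5 <-> ~p3)) | ((~p5 | ~p4) | p1) = False
      ~((p5 <-> ~p3)) = False
        p5 <-> ~p3 = True
          ~p3 = True
      (~p5 | ~p4) | p1 = False
        ~p5 | ~p4 = False
          ~p5 = False
          ~p4 = False
    ~((p1 | p5)) & ((p2 | p3) -> p1) = False
      ~((p1 | p5)) = False
        p1 | p5 = True
      (p2 | p3) -> p1 = True
        p2 | p3 = False
The formula evaluates to True.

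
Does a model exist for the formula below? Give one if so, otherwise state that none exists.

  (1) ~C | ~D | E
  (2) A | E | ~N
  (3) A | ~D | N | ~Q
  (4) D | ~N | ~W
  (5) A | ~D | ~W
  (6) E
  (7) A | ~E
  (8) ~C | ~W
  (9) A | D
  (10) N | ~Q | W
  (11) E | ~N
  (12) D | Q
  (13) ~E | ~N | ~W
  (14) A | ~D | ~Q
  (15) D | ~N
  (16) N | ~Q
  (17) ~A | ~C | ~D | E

N = True, Q = False, W = False, E = True, D = True, C = True, A = True

Unit clause (E) forces E = True.
In (A | ~E) only A is left, so A = True.
Set N = True.
  then (~E | ~N | ~W) forces W = False.
  then (D | ~N) forces D = True.
Set Q = False.
Set C = True.
All clauses satisfied.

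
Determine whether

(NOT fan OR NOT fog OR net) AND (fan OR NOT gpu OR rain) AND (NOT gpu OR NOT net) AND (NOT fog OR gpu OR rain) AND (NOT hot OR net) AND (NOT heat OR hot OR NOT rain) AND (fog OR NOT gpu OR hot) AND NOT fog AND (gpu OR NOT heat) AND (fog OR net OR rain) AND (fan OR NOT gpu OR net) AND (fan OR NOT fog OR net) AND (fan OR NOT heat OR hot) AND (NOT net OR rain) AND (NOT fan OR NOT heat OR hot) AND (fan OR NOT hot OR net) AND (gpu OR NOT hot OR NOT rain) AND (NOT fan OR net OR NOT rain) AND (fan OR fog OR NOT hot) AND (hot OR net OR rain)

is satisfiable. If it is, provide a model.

net=F, heat=F, fog=F, rain=T, hot=F, fan=F, gpu=F

Unit clause (NOT fog) forces fog = False.
Set net = False.
  then (NOT hot OR net) forces hot = False.
  then (fog OR NOT gpu OR hot) forces gpu = False.
  then (gpu OR NOT heat) forces heat = False.
  then (fog OR net OR rain) forces rain = True.
  then (NOT fan OR net OR NOT rain) forces fan = False.
All clauses satisfied.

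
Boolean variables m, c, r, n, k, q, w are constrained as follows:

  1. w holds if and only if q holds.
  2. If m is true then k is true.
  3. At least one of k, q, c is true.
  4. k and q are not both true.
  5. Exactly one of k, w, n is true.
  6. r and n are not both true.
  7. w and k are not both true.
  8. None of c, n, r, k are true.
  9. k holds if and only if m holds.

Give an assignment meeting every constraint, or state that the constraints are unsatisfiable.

m = False; c = False; r = False; n = False; k = False; q = True; w = True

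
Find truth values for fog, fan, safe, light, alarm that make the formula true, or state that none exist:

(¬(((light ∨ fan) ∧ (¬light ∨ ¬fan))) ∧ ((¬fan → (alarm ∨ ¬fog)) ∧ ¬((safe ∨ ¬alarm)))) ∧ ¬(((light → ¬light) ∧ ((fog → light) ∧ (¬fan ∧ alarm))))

fog=T, fan=F, safe=F, light=F, alarm=T

  ¬(((light ∨ fan) ∧ (¬light ∨ ¬fan))) ∧ ((¬fan → (alarm ∨ ¬fog)) ∧ ¬((safe ∨ ¬alarm))) = True
    ¬(((light ∨ fan) ∧ (¬light ∨ ¬fan))) = True
      (light ∨ fan) ∧ (¬light ∨ ¬fan) = False
        light ∨ fan = False
        ¬light ∨ ¬fan = True
          ¬light = True
          ¬fan = True
    (¬fan → (alarm ∨ ¬fog)) ∧ ¬((safe ∨ ¬alarm)) = True
      ¬fan → (alarm ∨ ¬fog) = True
        ¬fan = True
        alarm ∨ ¬fog = True
          ¬fog = False
      ¬((safe ∨ ¬alarm)) = True
        safe ∨ ¬alarm = False
          ¬alarm = False
  ¬(((light → ¬light) ∧ ((fog → light) ∧ (¬fan ∧ alarm)))) = True
    (light → ¬light) ∧ ((fog → light) ∧ (¬fan ∧ alarm)) = False
      light → ¬light = True
        ¬light = True
      (fog → light) ∧ (¬fan ∧ alarm) = False
        fog → light = False
        ¬fan ∧ alarm = True
          ¬fan = True
Both conjuncts True, so the formula holds.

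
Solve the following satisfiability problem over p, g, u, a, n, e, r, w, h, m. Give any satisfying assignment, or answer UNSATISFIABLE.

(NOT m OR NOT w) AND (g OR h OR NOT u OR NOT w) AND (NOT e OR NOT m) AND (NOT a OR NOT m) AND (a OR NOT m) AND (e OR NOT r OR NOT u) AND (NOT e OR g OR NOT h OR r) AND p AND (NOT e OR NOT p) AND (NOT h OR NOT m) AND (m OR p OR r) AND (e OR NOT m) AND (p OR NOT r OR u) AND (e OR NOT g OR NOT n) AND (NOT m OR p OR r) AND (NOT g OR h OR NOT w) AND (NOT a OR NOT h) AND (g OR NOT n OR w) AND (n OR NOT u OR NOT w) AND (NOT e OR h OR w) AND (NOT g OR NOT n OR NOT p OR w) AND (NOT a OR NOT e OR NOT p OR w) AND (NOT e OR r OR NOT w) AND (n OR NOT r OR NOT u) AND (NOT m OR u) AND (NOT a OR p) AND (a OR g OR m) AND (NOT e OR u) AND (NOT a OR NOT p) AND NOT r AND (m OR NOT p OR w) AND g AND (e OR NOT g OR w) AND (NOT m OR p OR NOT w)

Unit clause (p) forces p = True.
In (NOT e OR NOT p) only NOT e is left, so e = False.
In (e OR NOT m) only NOT m is left, so m = False.
In (NOT a OR NOT p) only NOT a is left, so a = False.
Unit clause (NOT r) forces r = False.
In (m OR NOT p OR w) only w is left, so w = True.
Unit clause (g) forces g = True.
In (e OR NOT g OR NOT n) only NOT n is left, so n = False.
In (NOT g OR h OR NOT w) only h is left, so h = True.
In (n OR NOT u OR NOT w) only NOT u is left, so u = False.
All clauses satisfied.

p: True; g: True; u: False; a: False; n: False; e: False; r: False; w: True; h: True; m: False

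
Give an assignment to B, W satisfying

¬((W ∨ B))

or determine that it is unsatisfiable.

B: False, W: False

  ¬((W ∨ B)) = True
    W ∨ B = False
The formula evaluates to True.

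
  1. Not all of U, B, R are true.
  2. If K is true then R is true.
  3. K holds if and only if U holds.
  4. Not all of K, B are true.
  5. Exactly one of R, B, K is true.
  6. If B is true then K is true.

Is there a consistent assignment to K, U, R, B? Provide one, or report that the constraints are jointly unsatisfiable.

K = False, U = False, R = True, B = False

  (1) {U, B, R}: 1/3 true — not all ✓
  (2) K=F ⇒ R: vacuous ✓
  (3) K=F, U=F — same ✓
  (4) {K, B}: 0/2 true — not all ✓
  (5) {R, B, K}: 1 true — exactly one ✓
  (6) B=F ⇒ K: vacuous ✓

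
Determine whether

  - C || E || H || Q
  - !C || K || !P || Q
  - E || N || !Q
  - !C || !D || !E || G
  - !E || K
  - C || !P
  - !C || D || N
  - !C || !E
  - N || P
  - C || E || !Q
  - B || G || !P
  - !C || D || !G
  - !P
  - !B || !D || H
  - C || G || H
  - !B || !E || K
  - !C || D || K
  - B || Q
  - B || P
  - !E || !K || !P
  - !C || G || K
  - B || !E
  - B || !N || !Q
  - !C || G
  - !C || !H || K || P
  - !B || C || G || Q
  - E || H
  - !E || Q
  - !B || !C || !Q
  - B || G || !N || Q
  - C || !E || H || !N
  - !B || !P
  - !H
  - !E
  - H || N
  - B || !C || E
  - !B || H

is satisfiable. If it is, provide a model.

Case H = True:
  Clause (!H) is falsified — contradiction.
Case H = False:
  (!P) forces P = False.
  (N || P) forces N = True.
  (B || P) forces B = True.
  Clause (!B || H) is falsified — contradiction.
Both cases fail, so the formula is unsatisfiable.

UNSATISFIABLE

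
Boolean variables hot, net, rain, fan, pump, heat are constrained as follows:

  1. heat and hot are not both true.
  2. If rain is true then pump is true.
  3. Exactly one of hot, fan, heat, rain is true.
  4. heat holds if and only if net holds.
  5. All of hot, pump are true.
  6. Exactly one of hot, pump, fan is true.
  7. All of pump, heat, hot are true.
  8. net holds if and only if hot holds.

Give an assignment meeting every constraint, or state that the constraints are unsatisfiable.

Unsatisfiable — no assignment works.

Case pump = True:
  (5) forces hot = True.
  Constraint (6) is violated (hot=T, pump=T) — contradiction.
Case pump = False:
  Constraint (5) is violated (pump=F) — contradiction.
Both cases fail — unsatisfiable.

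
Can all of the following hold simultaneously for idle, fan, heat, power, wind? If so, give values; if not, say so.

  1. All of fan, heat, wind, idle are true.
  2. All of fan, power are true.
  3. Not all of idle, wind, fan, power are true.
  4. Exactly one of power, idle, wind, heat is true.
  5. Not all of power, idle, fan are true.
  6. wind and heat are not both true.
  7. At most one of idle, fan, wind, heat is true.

The formula is unsatisfiable.

Case idle = True:
  (1) forces fan = True.
  Constraint (7) is violated (idle=T, fan=T) — contradiction.
Case idle = False:
  Constraint (1) is violated (idle=F) — contradiction.
Both cases fail — unsatisfiable.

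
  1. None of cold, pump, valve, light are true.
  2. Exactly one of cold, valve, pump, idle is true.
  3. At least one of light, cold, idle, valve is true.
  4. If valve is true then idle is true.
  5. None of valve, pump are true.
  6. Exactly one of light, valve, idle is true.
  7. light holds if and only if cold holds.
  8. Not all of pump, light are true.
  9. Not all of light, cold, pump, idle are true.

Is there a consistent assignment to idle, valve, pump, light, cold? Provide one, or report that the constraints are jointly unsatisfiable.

idle = True, valve = False, pump = False, light = False, cold = False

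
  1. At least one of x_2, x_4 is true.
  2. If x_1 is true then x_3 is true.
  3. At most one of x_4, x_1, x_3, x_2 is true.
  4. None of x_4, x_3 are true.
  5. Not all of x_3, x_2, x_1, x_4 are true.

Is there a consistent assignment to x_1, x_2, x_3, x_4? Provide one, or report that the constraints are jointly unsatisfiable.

x_1 = False; x_2 = True; x_3 = False; x_4 = False

  (1) {x_2, x_4}: 1 true — at least one ✓
  (2) x_1=F ⇒ x_3: vacuous ✓
  (3) {x_4, x_1, x_3, x_2}: 1 true — at most one ✓
  (4) {x_4, x_3}: 0 true — none ✓
  (5) {x_3, x_2, x_1, x_4}: 1/4 true — not all ✓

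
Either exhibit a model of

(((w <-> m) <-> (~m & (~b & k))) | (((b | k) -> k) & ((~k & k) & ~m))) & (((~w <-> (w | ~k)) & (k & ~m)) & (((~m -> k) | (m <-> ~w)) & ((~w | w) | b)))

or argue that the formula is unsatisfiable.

Case k = True: the formula simplifies to ((w <-> m) <-> (~m & ~b)) & (((~w <-> w) & ~m) & ((~w | w) | b)).
  w = True: the conjunct ~w <-> w becomes ~True <-> True = False.
  w = False: the conjunct ~w <-> w becomes ~False <-> False = False.
Case k = False: the conjunct k is False.
Both cases fail — unsatisfiable.

UNSATISFIABLE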